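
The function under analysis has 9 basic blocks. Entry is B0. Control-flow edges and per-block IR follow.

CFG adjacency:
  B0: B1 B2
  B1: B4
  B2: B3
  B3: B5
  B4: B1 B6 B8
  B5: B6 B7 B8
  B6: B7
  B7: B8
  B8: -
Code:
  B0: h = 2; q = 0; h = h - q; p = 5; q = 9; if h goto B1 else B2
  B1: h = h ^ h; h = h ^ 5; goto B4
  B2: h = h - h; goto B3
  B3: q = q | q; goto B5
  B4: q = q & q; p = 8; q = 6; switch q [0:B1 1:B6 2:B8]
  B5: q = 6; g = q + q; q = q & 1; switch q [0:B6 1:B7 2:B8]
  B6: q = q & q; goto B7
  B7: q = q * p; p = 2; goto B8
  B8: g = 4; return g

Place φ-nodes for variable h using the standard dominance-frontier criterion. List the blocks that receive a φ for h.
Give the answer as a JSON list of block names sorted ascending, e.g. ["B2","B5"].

Answer: ["B1", "B6", "B7", "B8"]

Derivation:
idom tree: B1←B0 B2←B0 B3←B2 B4←B1 B5←B3 B6←B0 B7←B0 B8←B0
Dom∩ at merges:
  B1: preds {B0,B4}: {B0} ∩ {B0,B1,B4} = {B0}; idom=B0
  B6: preds {B4,B5}: {B0,B1,B4} ∩ {B0,B2,B3,B5} = {B0}; idom=B0
  B7: preds {B5,B6}: {B0,B2,B3,B5} ∩ {B0,B6} = {B0}; idom=B0
  B8: preds {B4,B5,B7}: {B0,B1,B4} ∩ {B0,B2,B3,B5} ∩ {B0,B7} = {B0}; idom=B0

DF derivation:
  B1←B0: walk · to B0
  B1←B4: walk B4→B1 to B0
  B6←B4: walk B4→B1 to B0
  B6←B5: walk B5→B3→B2 to B0
  B7←B5: walk B5→B3→B2 to B0
  B7←B6: walk B6 to B0
  B8←B4: walk B4→B1 to B0
  B8←B5: walk B5→B3→B2 to B0
  B8←B7: walk B7 to B0
  B0: DF=∅
  B1: DF={B1,B6,B8}
  B2: DF={B6,B7,B8}
  B3: DF={B6,B7,B8}
  B4: DF={B1,B6,B8}
  B5: DF={B6,B7,B8}
  B6: DF={B7}
  B7: DF={B8}
  B8: DF=∅

φ for h: defs {B0,B1,B2}
  DF⁺ = {B1,B6,B7,B8}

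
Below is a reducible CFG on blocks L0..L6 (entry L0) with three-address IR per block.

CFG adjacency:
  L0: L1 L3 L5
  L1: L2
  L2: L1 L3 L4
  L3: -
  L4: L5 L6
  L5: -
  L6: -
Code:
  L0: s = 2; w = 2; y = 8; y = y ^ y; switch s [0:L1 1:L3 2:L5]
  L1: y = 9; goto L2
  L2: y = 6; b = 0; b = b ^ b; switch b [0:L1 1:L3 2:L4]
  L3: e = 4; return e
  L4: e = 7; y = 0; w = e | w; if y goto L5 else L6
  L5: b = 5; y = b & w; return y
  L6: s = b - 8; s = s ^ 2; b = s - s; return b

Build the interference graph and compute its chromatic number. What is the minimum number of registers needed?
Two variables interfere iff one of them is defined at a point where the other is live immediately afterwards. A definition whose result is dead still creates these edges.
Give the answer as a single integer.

Answer: 4

Analysis:
def/use:
  L0 def {s,w,y} use ∅
  L1 def {y} use ∅
  L2 def {b,y} use ∅
  L3 def {e} use ∅
  L4 def {e,w,y} use {w}
  L5 def {b,y} use {w}
  L6 def {b,s} use {b}

Live sets:
  live L0: ∅→{w}
  live L1: {w}→{w}
  live L2: {w}→{b,w}
  live L3: ∅→∅
  live L4: {b,w}→{b,w}
  live L5: {w}→∅
  live L6: {b}→∅

Interfere edges:
  b: {e,w,y}
  e: {b,w,y}
  s: {w,y}
  w: {b,e,s,y}
  y: {b,e,s,w}

Registers:
  lower bound: {b,e,w,y} mutually conflict ⇒ χ ≥ 4
  assign b→r2 e→r3 s→r2 w→r0 y→r1 — no edge inside a register ⇒ χ ≤ 4
  χ = 4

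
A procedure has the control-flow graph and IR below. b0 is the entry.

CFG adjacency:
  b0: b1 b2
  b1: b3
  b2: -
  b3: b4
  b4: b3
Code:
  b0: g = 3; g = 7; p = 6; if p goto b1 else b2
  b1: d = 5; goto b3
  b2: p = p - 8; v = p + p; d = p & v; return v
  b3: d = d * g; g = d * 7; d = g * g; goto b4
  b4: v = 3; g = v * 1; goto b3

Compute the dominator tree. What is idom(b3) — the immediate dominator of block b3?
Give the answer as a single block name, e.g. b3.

idom tree: b1←b0 b2←b0 b3←b1 b4←b3
Dom∩ at merges:
  b3: preds {b1,b4}: {b0,b1} ∩ {b0,b1,b3,b4} = {b0,b1}; idom=b1

idom(b3) = b1

Answer: b1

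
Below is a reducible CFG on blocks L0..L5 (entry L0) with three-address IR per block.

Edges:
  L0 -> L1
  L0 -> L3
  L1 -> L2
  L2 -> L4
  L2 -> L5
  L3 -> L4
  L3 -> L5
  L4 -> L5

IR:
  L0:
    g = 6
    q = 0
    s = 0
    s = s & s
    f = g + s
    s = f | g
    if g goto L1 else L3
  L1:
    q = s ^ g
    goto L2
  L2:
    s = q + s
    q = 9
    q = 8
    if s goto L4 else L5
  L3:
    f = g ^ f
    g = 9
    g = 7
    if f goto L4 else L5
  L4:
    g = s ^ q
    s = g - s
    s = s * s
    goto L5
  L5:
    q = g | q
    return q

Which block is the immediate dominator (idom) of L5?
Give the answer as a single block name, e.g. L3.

idom tree: L1←L0 L2←L1 L3←L0 L4←L0 L5←L0
Dom∩ at merges:
  L4: preds {L2,L3}: {L0,L1,L2} ∩ {L0,L3} = {L0}; idom=L0
  L5: preds {L2,L3,L4}: {L0,L1,L2} ∩ {L0,L3} ∩ {L0,L4} = {L0}; idom=L0

idom(L5) = L0

Answer: L0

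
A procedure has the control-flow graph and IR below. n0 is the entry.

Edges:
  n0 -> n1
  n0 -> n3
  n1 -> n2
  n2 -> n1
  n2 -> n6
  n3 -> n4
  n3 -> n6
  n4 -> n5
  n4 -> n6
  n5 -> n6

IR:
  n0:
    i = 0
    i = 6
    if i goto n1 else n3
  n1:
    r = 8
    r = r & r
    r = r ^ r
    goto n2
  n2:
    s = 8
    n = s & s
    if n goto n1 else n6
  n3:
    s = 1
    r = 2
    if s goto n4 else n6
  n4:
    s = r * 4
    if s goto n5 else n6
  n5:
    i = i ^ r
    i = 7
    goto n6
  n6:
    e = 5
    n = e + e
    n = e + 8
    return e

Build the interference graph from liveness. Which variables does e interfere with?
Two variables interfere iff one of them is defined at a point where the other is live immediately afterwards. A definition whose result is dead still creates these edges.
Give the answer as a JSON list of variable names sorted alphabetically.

def/use:
  n0: {i} / ∅
  n1: {r} / ∅
  n2: {n,s} / ∅
  n3: {r,s} / ∅
  n4: {s} / {r}
  n5: {i} / {i,r}
  n6: {e,n} / ∅

Backward fixpoint:
  n0: in=∅ out={i}
  n1: in=∅ out=∅
  n2: in=∅ out=∅
  n3: in={i} out={i,r}
  n4: in={i,r} out={i,r}
  n5: in={i,r} out=∅
  n6: in=∅ out=∅

Interfere edges:
  e↔{n}
  i↔{r,s}
  n↔{e}
  r↔{i,s}
  s↔{i,r}

N(e) = ["n"]

Answer: ["n"]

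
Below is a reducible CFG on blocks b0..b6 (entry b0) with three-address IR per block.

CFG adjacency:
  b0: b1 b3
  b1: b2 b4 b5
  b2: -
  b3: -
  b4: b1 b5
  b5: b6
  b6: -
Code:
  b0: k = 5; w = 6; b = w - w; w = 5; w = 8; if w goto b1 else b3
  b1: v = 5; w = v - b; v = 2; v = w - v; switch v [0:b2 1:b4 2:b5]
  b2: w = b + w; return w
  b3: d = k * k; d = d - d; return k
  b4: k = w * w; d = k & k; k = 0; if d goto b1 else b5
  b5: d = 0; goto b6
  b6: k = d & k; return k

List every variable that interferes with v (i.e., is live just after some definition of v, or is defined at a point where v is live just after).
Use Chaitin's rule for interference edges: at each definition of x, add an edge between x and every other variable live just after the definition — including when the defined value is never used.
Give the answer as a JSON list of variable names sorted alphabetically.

Answer: ["b", "k", "w"]

Analysis:
def/use:
  b0: {b,k,w} / ∅
  b1: {v,w} / {b}
  b2: {w} / {b,w}
  b3: {d} / {k}
  b4: {d,k} / {w}
  b5: {d} / ∅
  b6: {k} / {d,k}

Live sets:
  live b0: ∅→{b,k}
  live b1: {b,k}→{b,k,w}
  live b2: {b,w}→∅
  live b3: {k}→∅
  live b4: {b,w}→{b,k}
  live b5: {k}→{d,k}
  live b6: {d,k}→∅

Interference:
  b: {d,k,v,w}
  d: {b,k}
  k: {b,d,v,w}
  v: {b,k,w}
  w: {b,k,v}

N(v) = ["b", "k", "w"]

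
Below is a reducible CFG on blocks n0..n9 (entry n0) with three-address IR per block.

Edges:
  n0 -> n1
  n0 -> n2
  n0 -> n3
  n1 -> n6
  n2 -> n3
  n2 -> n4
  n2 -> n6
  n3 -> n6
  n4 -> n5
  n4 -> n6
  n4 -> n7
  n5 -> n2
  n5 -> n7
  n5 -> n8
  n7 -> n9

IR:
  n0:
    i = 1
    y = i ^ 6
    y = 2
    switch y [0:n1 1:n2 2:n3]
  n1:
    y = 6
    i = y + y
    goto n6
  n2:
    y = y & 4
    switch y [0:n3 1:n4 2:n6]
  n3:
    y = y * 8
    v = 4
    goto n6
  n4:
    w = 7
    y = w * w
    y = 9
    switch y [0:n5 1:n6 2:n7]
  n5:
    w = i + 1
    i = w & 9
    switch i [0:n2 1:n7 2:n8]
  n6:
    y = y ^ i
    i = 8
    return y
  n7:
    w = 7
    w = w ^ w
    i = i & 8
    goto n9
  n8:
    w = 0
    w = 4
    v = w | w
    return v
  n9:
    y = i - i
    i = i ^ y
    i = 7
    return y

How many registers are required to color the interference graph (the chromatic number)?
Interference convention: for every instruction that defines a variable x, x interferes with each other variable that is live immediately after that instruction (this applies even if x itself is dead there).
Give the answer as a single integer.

Answer: 3

Working:
Per-block:
  n0 def {i,y} use ∅
  n1 def {i,y} use ∅
  n2 def {y} use {y}
  n3 def {v,y} use {y}
  n4 def {w,y} use ∅
  n5 def {i,w} use {i}
  n6 def {i,y} use {i,y}
  n7 def {i,w} use {i}
  n8 def {v,w} use ∅
  n9 def {i,y} use {i}

Backward fixpoint:
  live n0: ∅→{i,y}
  live n1: ∅→{i,y}
  live n2: {i,y}→{i,y}
  live n3: {i,y}→{i,y}
  live n4: {i}→{i,y}
  live n5: {i,y}→{i,y}
  live n6: {i,y}→∅
  live n7: {i}→{i}
  live n8: ∅→∅
  live n9: {i}→∅

Interference:
  i↔{v,w,y}
  v↔{i,y}
  w↔{i,y}
  y↔{i,v,w}

Registers:
  clique {i,v,y} ⇒ need ≥ 3
  3-colouring: c0={i}  c1={y}  c2={v,w}
  χ = 3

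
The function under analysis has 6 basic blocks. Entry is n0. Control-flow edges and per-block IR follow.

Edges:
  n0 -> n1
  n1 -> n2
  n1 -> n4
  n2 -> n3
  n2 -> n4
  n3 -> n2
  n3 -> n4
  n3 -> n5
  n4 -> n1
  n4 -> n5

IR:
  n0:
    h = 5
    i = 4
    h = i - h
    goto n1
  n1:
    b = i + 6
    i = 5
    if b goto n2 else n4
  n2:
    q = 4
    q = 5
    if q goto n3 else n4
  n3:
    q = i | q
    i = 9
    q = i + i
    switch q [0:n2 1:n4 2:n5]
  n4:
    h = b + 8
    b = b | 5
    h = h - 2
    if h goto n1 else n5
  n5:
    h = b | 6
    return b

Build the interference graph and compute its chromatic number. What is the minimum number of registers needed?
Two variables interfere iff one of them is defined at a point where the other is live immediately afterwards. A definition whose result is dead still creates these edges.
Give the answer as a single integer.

def/use:
  n0: def={h,i} ue=∅
  n1: def={b,i} ue={i}
  n2: def={q} ue=∅
  n3: def={i,q} ue={i,q}
  n4: def={b,h} ue={b}
  n5: def={h} ue={b}

Liveness:
  n0 li=∅ lo={i}
  n1 li={i} lo={b,i}
  n2 li={b,i} lo={b,i,q}
  n3 li={b,i,q} lo={b,i}
  n4 li={b,i} lo={b,i}
  n5 li={b} lo=∅

Conflict graph:
  b: {h,i,q}
  h: {b,i}
  i: {b,h,q}
  q: {b,i}

Registers:
  lower bound: {b,h,i} mutually conflict ⇒ χ ≥ 3
  3-colouring: c0={b}  c1={i}  c2={h,q}
  χ = 3

Answer: 3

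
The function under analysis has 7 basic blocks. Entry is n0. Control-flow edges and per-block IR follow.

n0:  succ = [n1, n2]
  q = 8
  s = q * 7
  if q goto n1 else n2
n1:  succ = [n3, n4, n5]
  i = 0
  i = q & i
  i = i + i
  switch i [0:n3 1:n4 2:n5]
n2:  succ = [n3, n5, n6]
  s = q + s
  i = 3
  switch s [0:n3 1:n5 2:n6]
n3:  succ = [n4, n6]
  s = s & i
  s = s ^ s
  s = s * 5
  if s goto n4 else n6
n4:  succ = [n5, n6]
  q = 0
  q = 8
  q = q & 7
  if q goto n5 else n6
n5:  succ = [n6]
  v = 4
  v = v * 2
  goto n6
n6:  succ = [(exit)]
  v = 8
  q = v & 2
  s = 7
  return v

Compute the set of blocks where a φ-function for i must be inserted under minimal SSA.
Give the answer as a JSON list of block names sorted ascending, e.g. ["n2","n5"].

idom tree: n1←n0 n2←n0 n3←n0 n4←n0 n5←n0 n6←n0
Dom at joins:
  n3: preds {n1,n2}: {n0,n1} ∩ {n0,n2} = {n0}; idom=n0
  n4: preds {n1,n3}: {n0,n1} ∩ {n0,n3} = {n0}; idom=n0
  n5: preds {n1,n2,n4}: {n0,n1} ∩ {n0,n2} ∩ {n0,n4} = {n0}; idom=n0
  n6: preds {n2,n3,n4,n5}: {n0,n2} ∩ {n0,n3} ∩ {n0,n4} ∩ {n0,n5} = {n0}; idom=n0

DF derivation:
  join n3 pred n1: n1 stop@n0
  join n3 pred n2: n2 stop@n0
  join n4 pred n1: n1 stop@n0
  join n4 pred n3: n3 stop@n0
  join n5 pred n1: n1 stop@n0
  join n5 pred n2: n2 stop@n0
  join n5 pred n4: n4 stop@n0
  join n6 pred n2: n2 stop@n0
  join n6 pred n3: n3 stop@n0
  join n6 pred n4: n4 stop@n0
  join n6 pred n5: n5 stop@n0
  n0: DF=∅
  n1: DF={n3,n4,n5}
  n2: DF={n3,n5,n6}
  n3: DF={n4,n6}
  n4: DF={n5,n6}
  n5: DF={n6}
  n6: DF=∅

φ for i: defs {n1,n2}
  DF⁺ = {n3,n4,n5,n6}

Answer: ["n3", "n4", "n5", "n6"]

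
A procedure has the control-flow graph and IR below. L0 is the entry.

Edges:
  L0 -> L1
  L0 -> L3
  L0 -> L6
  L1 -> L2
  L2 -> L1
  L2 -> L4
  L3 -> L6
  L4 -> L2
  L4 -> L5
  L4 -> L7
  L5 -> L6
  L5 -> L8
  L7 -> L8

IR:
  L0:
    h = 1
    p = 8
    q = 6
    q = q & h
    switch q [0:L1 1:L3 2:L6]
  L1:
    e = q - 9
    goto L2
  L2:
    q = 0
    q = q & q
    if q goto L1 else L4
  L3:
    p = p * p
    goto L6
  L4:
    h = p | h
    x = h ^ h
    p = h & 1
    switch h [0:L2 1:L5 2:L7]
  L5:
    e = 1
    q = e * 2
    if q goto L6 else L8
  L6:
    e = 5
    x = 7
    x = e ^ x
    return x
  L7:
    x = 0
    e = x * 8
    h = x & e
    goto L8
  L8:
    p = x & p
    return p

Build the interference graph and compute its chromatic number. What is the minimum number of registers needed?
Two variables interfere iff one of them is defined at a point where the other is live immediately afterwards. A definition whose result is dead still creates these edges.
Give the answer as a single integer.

Answer: 4

Derivation:
def/use:
  L0: {h,p,q} / ∅
  L1: {e} / {q}
  L2: {q} / ∅
  L3: {p} / {p}
  L4: {h,p,x} / {h,p}
  L5: {e,q} / ∅
  L6: {e,x} / ∅
  L7: {e,h,x} / ∅
  L8: {p} / {p,x}

Liveness:
  L0 li=∅ lo={h,p,q}
  L1 li={h,p,q} lo={h,p}
  L2 li={h,p} lo={h,p,q}
  L3 li={p} lo=∅
  L4 li={h,p} lo={h,p,x}
  L5 li={p,x} lo={p,x}
  L6 li=∅ lo=∅
  L7 li={p} lo={p,x}
  L8 li={p,x} lo=∅

Interference:
  e — {h,p,x}
  h — {e,p,q,x}
  p — {e,h,q,x}
  q — {h,p,x}
  x — {e,h,p,q}

Registers:
  lower bound: {e,h,p,x} mutually conflict ⇒ χ ≥ 4
  4-colouring: r0={h}  r1={p}  r2={x}  r3={e,q}
  χ = 4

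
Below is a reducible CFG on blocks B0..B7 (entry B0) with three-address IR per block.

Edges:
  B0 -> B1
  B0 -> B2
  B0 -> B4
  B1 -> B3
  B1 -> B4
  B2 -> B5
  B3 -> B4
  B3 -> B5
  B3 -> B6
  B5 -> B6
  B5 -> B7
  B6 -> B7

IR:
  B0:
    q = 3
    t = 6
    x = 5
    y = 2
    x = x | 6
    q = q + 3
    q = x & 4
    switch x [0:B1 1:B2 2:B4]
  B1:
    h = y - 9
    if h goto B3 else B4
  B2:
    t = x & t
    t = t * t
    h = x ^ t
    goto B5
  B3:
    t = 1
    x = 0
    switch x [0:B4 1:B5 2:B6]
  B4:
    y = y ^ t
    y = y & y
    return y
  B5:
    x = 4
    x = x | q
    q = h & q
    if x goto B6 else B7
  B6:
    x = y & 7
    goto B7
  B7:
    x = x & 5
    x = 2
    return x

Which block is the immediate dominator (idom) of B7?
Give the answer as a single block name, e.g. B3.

Answer: B0

Derivation:
idom tree: B1←B0 B2←B0 B3←B1 B4←B0 B5←B0 B6←B0 B7←B0
Join-block Dom:
  B4: preds {B0,B1,B3}: {B0} ∩ {B0,B1} ∩ {B0,B1,B3} = {B0}; idom=B0
  B5: preds {B2,B3}: {B0,B2} ∩ {B0,B1,B3} = {B0}; idom=B0
  B6: preds {B3,B5}: {B0,B1,B3} ∩ {B0,B5} = {B0}; idom=B0
  B7: preds {B5,B6}: {B0,B5} ∩ {B0,B6} = {B0}; idom=B0

idom(B7) = B0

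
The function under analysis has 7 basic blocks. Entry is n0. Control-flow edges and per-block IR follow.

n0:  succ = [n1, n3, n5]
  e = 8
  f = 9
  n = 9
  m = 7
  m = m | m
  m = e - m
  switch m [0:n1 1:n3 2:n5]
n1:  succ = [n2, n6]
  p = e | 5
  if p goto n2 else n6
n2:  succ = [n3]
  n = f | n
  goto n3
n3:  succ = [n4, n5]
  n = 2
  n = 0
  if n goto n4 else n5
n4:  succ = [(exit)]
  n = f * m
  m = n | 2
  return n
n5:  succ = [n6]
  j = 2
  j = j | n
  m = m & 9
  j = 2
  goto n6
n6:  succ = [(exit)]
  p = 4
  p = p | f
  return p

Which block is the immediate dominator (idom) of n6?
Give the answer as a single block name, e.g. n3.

idom tree: n1←n0 n2←n1 n3←n0 n4←n3 n5←n0 n6←n0
Dom∩ at merges:
  n3: preds {n0,n2}: {n0} ∩ {n0,n1,n2} = {n0}; idom=n0
  n5: preds {n0,n3}: {n0} ∩ {n0,n3} = {n0}; idom=n0
  n6: preds {n1,n5}: {n0,n1} ∩ {n0,n5} = {n0}; idom=n0

idom(n6) = n0

Answer: n0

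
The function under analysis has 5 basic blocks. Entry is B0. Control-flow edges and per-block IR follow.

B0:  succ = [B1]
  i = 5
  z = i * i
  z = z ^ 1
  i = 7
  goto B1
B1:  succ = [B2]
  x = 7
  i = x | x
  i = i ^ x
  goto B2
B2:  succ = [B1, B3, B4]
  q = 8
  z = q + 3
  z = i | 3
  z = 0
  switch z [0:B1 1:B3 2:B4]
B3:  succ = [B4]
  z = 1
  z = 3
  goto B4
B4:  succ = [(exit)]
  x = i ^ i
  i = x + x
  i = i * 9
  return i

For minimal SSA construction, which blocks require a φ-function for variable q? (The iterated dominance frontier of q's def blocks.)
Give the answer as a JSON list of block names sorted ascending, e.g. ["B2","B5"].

Answer: ["B1"]

Derivation:
idom tree: B1←B0 B2←B1 B3←B2 B4←B2
Dom at joins:
  B1: preds {B0,B2}: {B0} ∩ {B0,B1,B2} = {B0}; idom=B0
  B4: preds {B2,B3}: {B0,B1,B2} ∩ {B0,B1,B2,B3} = {B0,B1,B2}; idom=B2

Frontier:
  join B1 pred B0: · stop@B0
  join B1 pred B2: B2→B1 stop@B0
  join B4 pred B2: · stop@B2
  join B4 pred B3: B3 stop@B2
  B0: DF=∅
  B1: DF={B1}
  B2: DF={B1}
  B3: DF={B4}
  B4: DF=∅

φ for q: defs {B2}
  DF⁺ = {B1}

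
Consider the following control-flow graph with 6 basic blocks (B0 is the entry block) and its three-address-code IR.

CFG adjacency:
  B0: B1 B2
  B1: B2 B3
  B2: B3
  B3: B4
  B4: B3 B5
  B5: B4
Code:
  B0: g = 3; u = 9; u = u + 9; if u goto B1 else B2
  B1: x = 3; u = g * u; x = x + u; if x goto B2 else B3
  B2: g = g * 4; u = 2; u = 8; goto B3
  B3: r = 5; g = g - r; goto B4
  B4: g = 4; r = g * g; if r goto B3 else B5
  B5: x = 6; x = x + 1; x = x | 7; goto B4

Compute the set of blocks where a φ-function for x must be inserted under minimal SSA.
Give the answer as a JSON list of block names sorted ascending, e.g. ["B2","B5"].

idom tree: B1←B0 B2←B0 B3←B0 B4←B3 B5←B4
Join-block Dom:
  B2: preds {B0,B1}: {B0} ∩ {B0,B1} = {B0}; idom=B0
  B3: preds {B1,B2,B4}: {B0,B1} ∩ {B0,B2} ∩ {B0,B3,B4} = {B0}; idom=B0
  B4: preds {B3,B5}: {B0,B3} ∩ {B0,B3,B4,B5} = {B0,B3}; idom=B3

Frontier:
  B2←B0: walk · to B0
  B2←B1: walk B1 to B0
  B3←B1: walk B1 to B0
  B3←B2: walk B2 to B0
  B3←B4: walk B4→B3 to B0
  B4←B3: walk · to B3
  B4←B5: walk B5→B4 to B3
  B0: DF=∅
  B1: DF={B2,B3}
  B2: DF={B3}
  B3: DF={B3}
  B4: DF={B3,B4}
  B5: DF={B4}

φ for x: defs {B1,B5}
  DF⁺ = {B2,B3,B4}

Answer: ["B2", "B3", "B4"]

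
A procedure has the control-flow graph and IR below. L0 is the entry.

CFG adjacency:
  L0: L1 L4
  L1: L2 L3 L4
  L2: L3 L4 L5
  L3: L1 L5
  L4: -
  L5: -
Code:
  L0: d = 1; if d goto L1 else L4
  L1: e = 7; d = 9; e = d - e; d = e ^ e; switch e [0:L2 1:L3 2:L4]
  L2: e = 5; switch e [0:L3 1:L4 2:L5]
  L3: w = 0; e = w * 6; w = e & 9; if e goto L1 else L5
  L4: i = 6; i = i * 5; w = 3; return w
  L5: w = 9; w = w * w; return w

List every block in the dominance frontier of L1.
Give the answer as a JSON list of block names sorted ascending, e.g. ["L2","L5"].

idom tree: L1←L0 L2←L1 L3←L1 L4←L0 L5←L1
Dom∩ at merges:
  L1: preds {L0,L3}: {L0} ∩ {L0,L1,L3} = {L0}; idom=L0
  L3: preds {L1,L2}: {L0,L1} ∩ {L0,L1,L2} = {L0,L1}; idom=L1
  L4: preds {L0,L1,L2}: {L0} ∩ {L0,L1} ∩ {L0,L1,L2} = {L0}; idom=L0
  L5: preds {L2,L3}: {L0,L1,L2} ∩ {L0,L1,L3} = {L0,L1}; idom=L1

DF walk-up:
  join L1 pred L0: · stop@L0
  join L1 pred L3: L3→L1 stop@L0
  join L3 pred L1: · stop@L1
  join L3 pred L2: L2 stop@L1
  join L4 pred L0: · stop@L0
  join L4 pred L1: L1 stop@L0
  join L4 pred L2: L2→L1 stop@L0
  join L5 pred L2: L2 stop@L1
  join L5 pred L3: L3 stop@L1
  DF(L0)=∅
  DF(L1)={L1,L4}
  DF(L2)={L3,L4,L5}
  DF(L3)={L1,L5}
  DF(L4)=∅
  DF(L5)=∅

DF(L1) = ["L1", "L4"]

Answer: ["L1", "L4"]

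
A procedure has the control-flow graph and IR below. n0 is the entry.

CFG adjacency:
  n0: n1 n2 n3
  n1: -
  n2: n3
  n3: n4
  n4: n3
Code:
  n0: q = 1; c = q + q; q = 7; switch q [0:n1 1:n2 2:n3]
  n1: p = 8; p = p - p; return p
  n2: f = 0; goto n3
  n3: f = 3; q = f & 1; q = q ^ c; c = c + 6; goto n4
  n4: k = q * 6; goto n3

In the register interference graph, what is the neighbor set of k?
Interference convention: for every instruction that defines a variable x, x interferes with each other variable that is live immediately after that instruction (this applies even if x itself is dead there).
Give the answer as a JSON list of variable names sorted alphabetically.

def/use:
  n0: def={c,q} ue=∅
  n1: def={p} ue=∅
  n2: def={f} ue=∅
  n3: def={c,f,q} ue={c}
  n4: def={k} ue={q}

Live sets:
  n0 li=∅ lo={c}
  n1 li=∅ lo=∅
  n2 li={c} lo={c}
  n3 li={c} lo={c,q}
  n4 li={c,q} lo={c}

Interference:
  c — {f,k,q}
  f — {c}
  k — {c}
  p — ∅
  q — {c}

N(k) = ["c"]

Answer: ["c"]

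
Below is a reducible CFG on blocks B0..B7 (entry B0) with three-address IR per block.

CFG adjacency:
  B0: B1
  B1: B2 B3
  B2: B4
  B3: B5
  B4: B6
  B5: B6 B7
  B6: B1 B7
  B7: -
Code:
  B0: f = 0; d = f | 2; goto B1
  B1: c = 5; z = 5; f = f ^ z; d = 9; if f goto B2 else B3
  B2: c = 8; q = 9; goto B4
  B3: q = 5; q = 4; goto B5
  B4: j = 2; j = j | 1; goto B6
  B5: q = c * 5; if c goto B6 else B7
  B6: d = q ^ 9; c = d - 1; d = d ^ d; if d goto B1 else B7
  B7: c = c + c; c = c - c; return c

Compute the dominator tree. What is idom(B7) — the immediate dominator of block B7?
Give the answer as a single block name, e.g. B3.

Answer: B1

Analysis:
idom tree: B1←B0 B2←B1 B3←B1 B4←B2 B5←B3 B6←B1 B7←B1
Dom at joins:
  B1: preds {B0,B6}: {B0} ∩ {B0,B1,B6} = {B0}; idom=B0
  B6: preds {B4,B5}: {B0,B1,B2,B4} ∩ {B0,B1,B3,B5} = {B0,B1}; idom=B1
  B7: preds {B5,B6}: {B0,B1,B3,B5} ∩ {B0,B1,B6} = {B0,B1}; idom=B1

idom(B7) = B1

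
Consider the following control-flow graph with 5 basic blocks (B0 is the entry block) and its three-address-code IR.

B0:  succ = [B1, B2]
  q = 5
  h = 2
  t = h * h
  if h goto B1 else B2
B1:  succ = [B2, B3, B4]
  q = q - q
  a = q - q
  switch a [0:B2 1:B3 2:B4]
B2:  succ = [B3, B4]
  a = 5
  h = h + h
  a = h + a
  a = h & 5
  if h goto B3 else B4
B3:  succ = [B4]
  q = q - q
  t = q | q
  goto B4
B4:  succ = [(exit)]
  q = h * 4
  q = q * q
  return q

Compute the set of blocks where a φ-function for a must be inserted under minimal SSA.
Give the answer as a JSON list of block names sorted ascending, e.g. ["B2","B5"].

idom tree: B1←B0 B2←B0 B3←B0 B4←B0
Join-block Dom:
  B2: preds {B0,B1}: {B0} ∩ {B0,B1} = {B0}; idom=B0
  B3: preds {B1,B2}: {B0,B1} ∩ {B0,B2} = {B0}; idom=B0
  B4: preds {B1,B2,B3}: {B0,B1} ∩ {B0,B2} ∩ {B0,B3} = {B0}; idom=B0

Frontier:
  join B2 pred B0: · stop@B0
  join B2 pred B1: B1 stop@B0
  join B3 pred B1: B1 stop@B0
  join B3 pred B2: B2 stop@B0
  join B4 pred B1: B1 stop@B0
  join B4 pred B2: B2 stop@B0
  join B4 pred B3: B3 stop@B0
  B0: DF=∅
  B1: DF={B2,B3,B4}
  B2: DF={B3,B4}
  B3: DF={B4}
  B4: DF=∅

φ for a: defs {B1,B2}
  DF⁺ = {B2,B3,B4}

Answer: ["B2", "B3", "B4"]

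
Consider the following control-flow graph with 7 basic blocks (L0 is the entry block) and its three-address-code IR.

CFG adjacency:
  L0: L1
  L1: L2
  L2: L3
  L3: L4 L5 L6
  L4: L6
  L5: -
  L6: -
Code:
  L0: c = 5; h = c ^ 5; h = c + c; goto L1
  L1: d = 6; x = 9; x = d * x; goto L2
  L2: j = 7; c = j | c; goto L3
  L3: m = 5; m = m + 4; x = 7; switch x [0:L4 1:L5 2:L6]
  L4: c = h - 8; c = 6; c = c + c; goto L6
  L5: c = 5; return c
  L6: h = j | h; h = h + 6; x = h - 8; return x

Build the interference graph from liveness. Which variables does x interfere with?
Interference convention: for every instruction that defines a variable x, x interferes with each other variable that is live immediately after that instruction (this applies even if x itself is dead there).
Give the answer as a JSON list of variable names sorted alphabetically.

Per-block:
  L0: {c,h} / ∅
  L1: {d,x} / ∅
  L2: {c,j} / {c}
  L3: {m,x} / ∅
  L4: {c} / {h}
  L5: {c} / ∅
  L6: {h,x} / {h,j}

Liveness:
  L0 li=∅ lo={c,h}
  L1 li={c,h} lo={c,h}
  L2 li={c,h} lo={h,j}
  L3 li={h,j} lo={h,j}
  L4 li={h,j} lo={h,j}
  L5 li=∅ lo=∅
  L6 li={h,j} lo=∅

Interfere edges:
  c↔{d,h,j,x}
  d↔{c,h,x}
  h↔{c,d,j,m,x}
  j↔{c,h,m,x}
  m↔{h,j}
  x↔{c,d,h,j}

N(x) = ["c", "d", "h", "j"]

Answer: ["c", "d", "h", "j"]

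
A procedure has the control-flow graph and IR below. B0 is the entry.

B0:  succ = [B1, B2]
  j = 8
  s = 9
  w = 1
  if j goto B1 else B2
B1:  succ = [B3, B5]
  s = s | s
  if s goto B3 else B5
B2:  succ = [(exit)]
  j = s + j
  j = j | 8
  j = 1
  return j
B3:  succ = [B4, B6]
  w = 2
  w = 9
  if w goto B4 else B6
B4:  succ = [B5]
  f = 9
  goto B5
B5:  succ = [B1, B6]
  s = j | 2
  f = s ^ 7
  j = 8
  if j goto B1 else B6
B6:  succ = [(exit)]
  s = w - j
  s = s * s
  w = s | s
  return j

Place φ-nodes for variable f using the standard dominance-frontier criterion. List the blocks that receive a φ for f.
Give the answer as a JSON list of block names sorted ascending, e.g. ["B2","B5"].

Answer: ["B1", "B5", "B6"]

Derivation:
idom tree: B1←B0 B2←B0 B3←B1 B4←B3 B5←B1 B6←B1
Dom at joins:
  B1: preds {B0,B5}: {B0} ∩ {B0,B1,B5} = {B0}; idom=B0
  B5: preds {B1,B4}: {B0,B1} ∩ {B0,B1,B3,B4} = {B0,B1}; idom=B1
  B6: preds {B3,B5}: {B0,B1,B3} ∩ {B0,B1,B5} = {B0,B1}; idom=B1

DF walk-up:
  join B1 pred B0: · stop@B0
  join B1 pred B5: B5→B1 stop@B0
  join B5 pred B1: · stop@B1
  join B5 pred B4: B4→B3 stop@B1
  join B6 pred B3: B3 stop@B1
  join B6 pred B5: B5 stop@B1
  DF(B0)=∅
  DF(B1)={B1}
  DF(B2)=∅
  DF(B3)={B5,B6}
  DF(B4)={B5}
  DF(B5)={B1,B6}
  DF(B6)=∅

φ for f: defs {B4,B5}
  DF⁺ = {B1,B5,B6}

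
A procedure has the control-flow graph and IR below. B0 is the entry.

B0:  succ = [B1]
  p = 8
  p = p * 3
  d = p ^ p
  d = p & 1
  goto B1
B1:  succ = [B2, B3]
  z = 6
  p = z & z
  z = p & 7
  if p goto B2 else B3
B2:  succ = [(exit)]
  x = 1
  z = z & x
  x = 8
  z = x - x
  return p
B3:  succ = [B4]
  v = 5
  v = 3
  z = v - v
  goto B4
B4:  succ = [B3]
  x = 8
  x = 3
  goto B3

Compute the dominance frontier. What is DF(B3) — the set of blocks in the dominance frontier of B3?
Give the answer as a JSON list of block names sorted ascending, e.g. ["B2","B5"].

Answer: ["B3"]

Working:
idom tree: B1←B0 B2←B1 B3←B1 B4←B3
Join-block Dom:
  B3: preds {B1,B4}: {B0,B1} ∩ {B0,B1,B3,B4} = {B0,B1}; idom=B1

Frontier:
  join B3 pred B1: · stop@B1
  join B3 pred B4: B4→B3 stop@B1
  DF(B0)=∅
  DF(B1)=∅
  DF(B2)=∅
  DF(B3)={B3}
  DF(B4)={B3}

DF(B3) = ["B3"]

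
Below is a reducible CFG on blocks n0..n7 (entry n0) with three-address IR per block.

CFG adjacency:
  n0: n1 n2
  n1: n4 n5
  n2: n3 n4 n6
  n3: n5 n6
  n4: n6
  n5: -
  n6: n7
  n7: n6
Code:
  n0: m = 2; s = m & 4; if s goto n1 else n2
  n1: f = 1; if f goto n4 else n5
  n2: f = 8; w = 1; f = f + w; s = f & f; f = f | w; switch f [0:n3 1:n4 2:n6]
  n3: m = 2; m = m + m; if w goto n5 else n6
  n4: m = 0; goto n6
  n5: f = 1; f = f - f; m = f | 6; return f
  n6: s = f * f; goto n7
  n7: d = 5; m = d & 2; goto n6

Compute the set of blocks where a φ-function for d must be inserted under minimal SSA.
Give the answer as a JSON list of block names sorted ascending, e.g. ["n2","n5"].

idom tree: n1←n0 n2←n0 n3←n2 n4←n0 n5←n0 n6←n0 n7←n6
Dom at joins:
  n4: preds {n1,n2}: {n0,n1} ∩ {n0,n2} = {n0}; idom=n0
  n5: preds {n1,n3}: {n0,n1} ∩ {n0,n2,n3} = {n0}; idom=n0
  n6: preds {n2,n3,n4,n7}: {n0,n2} ∩ {n0,n2,n3} ∩ {n0,n4} ∩ {n0,n6,n7} = {n0}; idom=n0

Frontier:
  join n4 pred n1: n1 stop@n0
  join n4 pred n2: n2 stop@n0
  join n5 pred n1: n1 stop@n0
  join n5 pred n3: n3→n2 stop@n0
  join n6 pred n2: n2 stop@n0
  join n6 pred n3: n3→n2 stop@n0
  join n6 pred n4: n4 stop@n0
  join n6 pred n7: n7→n6 stop@n0
  n0: DF=∅
  n1: DF={n4,n5}
  n2: DF={n4,n5,n6}
  n3: DF={n5,n6}
  n4: DF={n6}
  n5: DF=∅
  n6: DF={n6}
  n7: DF={n6}

φ for d: defs {n7}
  DF⁺ = {n6}

Answer: ["n6"]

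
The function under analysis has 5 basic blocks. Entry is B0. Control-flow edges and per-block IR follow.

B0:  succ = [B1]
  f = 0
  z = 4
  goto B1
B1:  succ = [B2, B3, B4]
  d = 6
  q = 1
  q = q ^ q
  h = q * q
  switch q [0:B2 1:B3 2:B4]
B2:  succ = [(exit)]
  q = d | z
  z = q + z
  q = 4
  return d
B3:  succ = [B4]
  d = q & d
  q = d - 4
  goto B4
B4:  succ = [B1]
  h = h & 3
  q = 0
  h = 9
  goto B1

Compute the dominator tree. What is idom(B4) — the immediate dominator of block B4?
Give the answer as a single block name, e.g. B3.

Answer: B1

Derivation:
idom tree: B1←B0 B2←B1 B3←B1 B4←B1
Dom at joins:
  B1: preds {B0,B4}: {B0} ∩ {B0,B1,B4} = {B0}; idom=B0
  B4: preds {B1,B3}: {B0,B1} ∩ {B0,B1,B3} = {B0,B1}; idom=B1

idom(B4) = B1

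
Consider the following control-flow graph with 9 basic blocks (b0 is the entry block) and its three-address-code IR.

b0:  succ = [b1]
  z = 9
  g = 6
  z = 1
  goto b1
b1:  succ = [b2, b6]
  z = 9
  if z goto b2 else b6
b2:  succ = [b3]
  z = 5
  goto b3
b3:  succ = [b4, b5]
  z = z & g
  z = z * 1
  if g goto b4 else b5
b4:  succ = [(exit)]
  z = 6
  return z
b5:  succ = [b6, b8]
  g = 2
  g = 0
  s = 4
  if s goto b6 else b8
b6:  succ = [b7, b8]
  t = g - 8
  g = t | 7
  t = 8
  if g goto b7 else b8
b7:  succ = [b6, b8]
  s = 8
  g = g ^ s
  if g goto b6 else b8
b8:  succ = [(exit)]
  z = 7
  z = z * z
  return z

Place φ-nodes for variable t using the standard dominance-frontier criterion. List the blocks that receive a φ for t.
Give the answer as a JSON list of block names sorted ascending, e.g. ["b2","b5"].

Answer: ["b6", "b8"]

Working:
idom tree: b1←b0 b2←b1 b3←b2 b4←b3 b5←b3 b6←b1 b7←b6 b8←b1
Join-block Dom:
  b6: preds {b1,b5,b7}: {b0,b1} ∩ {b0,b1,b2,b3,b5} ∩ {b0,b1,b6,b7} = {b0,b1}; idom=b1
  b8: preds {b5,b6,b7}: {b0,b1,b2,b3,b5} ∩ {b0,b1,b6} ∩ {b0,b1,b6,b7} = {b0,b1}; idom=b1

Frontier:
  join b6 pred b1: · stop@b1
  join b6 pred b5: b5→b3→b2 stop@b1
  join b6 pred b7: b7→b6 stop@b1
  join b8 pred b5: b5→b3→b2 stop@b1
  join b8 pred b6: b6 stop@b1
  join b8 pred b7: b7→b6 stop@b1
  b0 → ∅
  b1 → ∅
  b2 → {b6,b8}
  b3 → {b6,b8}
  b4 → ∅
  b5 → {b6,b8}
  b6 → {b6,b8}
  b7 → {b6,b8}
  b8 → ∅

φ for t: defs {b6}
  DF⁺ = {b6,b8}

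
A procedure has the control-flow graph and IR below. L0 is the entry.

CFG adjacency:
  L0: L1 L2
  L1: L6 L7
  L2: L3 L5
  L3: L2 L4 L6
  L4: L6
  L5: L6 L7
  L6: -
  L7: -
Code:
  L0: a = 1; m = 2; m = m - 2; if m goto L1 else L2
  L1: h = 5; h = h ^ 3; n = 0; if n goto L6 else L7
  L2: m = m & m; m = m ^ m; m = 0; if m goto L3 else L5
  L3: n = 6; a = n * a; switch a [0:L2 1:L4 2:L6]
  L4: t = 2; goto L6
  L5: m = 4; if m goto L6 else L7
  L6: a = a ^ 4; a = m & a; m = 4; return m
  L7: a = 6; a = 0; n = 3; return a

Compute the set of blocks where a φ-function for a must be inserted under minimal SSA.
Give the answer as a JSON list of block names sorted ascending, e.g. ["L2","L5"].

Answer: ["L2", "L6", "L7"]

Derivation:
idom tree: L1←L0 L2←L0 L3←L2 L4←L3 L5←L2 L6←L0 L7←L0
Dom at joins:
  L2: preds {L0,L3}: {L0} ∩ {L0,L2,L3} = {L0}; idom=L0
  L6: preds {L1,L3,L4,L5}: {L0,L1} ∩ {L0,L2,L3} ∩ {L0,L2,L3,L4} ∩ {L0,L2,L5} = {L0}; idom=L0
  L7: preds {L1,L5}: {L0,L1} ∩ {L0,L2,L5} = {L0}; idom=L0

DF derivation:
  join L2 pred L0: · stop@L0
  join L2 pred L3: L3→L2 stop@L0
  join L6 pred L1: L1 stop@L0
  join L6 pred L3: L3→L2 stop@L0
  join L6 pred L4: L4→L3→L2 stop@L0
  join L6 pred L5: L5→L2 stop@L0
  join L7 pred L1: L1 stop@L0
  join L7 pred L5: L5→L2 stop@L0
  L0: DF=∅
  L1: DF={L6,L7}
  L2: DF={L2,L6,L7}
  L3: DF={L2,L6}
  L4: DF={L6}
  L5: DF={L6,L7}
  L6: DF=∅
  L7: DF=∅

φ for a: defs {L0,L3,L6,L7}
  DF⁺ = {L2,L6,L7}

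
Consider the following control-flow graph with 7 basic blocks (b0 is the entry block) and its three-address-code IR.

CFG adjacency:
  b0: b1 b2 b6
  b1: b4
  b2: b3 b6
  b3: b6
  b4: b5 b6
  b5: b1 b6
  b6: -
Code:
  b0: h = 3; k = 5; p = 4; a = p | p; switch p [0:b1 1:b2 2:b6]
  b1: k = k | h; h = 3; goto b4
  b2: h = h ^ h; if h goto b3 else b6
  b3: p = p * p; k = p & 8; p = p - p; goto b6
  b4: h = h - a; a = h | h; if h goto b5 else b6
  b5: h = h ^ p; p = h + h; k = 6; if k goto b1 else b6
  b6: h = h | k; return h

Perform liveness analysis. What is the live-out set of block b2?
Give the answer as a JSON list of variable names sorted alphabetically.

Per-block:
  b0: def={a,h,k,p} ue=∅
  b1: def={h,k} ue={h,k}
  b2: def={h} ue={h}
  b3: def={k,p} ue={p}
  b4: def={a,h} ue={a,h}
  b5: def={h,k,p} ue={h,p}
  b6: def={h} ue={h,k}

Backward fixpoint:
  b0: in=∅ out={a,h,k,p}
  b1: in={a,h,k,p} out={a,h,k,p}
  b2: in={h,k,p} out={h,k,p}
  b3: in={h,p} out={h,k}
  b4: in={a,h,k,p} out={a,h,k,p}
  b5: in={a,h,p} out={a,h,k,p}
  b6: in={h,k} out=∅

live-out(b2) = ["h", "k", "p"]

Answer: ["h", "k", "p"]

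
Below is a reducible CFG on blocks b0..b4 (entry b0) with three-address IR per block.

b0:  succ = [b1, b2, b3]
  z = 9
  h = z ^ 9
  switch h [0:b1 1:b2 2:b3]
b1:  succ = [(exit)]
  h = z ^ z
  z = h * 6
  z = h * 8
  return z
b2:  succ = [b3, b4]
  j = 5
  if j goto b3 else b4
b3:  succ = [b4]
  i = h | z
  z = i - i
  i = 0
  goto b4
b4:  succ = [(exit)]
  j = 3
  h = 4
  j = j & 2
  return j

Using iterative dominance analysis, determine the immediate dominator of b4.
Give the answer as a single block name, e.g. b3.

Answer: b0

Derivation:
idom tree: b1←b0 b2←b0 b3←b0 b4←b0
Join-block Dom:
  b3: preds {b0,b2}: {b0} ∩ {b0,b2} = {b0}; idom=b0
  b4: preds {b2,b3}: {b0,b2} ∩ {b0,b3} = {b0}; idom=b0

idom(b4) = b0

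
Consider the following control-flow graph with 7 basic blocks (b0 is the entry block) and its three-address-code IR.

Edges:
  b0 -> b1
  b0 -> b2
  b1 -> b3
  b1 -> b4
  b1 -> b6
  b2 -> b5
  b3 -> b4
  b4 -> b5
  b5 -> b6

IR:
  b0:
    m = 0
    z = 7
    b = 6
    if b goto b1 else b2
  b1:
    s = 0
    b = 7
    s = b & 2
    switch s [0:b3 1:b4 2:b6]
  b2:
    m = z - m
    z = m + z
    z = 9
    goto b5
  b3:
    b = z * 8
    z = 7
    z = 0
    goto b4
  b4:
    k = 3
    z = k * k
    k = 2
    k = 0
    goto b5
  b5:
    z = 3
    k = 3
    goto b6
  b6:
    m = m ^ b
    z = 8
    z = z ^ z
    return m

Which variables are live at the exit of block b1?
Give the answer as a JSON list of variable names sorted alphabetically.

Answer: ["b", "m", "z"]

Working:
Per-block:
  b0: {b,m,z} / ∅
  b1: {b,s} / ∅
  b2: {m,z} / {m,z}
  b3: {b,z} / {z}
  b4: {k,z} / ∅
  b5: {k,z} / ∅
  b6: {m,z} / {b,m}

Liveness:
  live b0: ∅→{b,m,z}
  live b1: {m,z}→{b,m,z}
  live b2: {b,m,z}→{b,m}
  live b3: {m,z}→{b,m}
  live b4: {b,m}→{b,m}
  live b5: {b,m}→{b,m}
  live b6: {b,m}→∅

live-out(b1) = ["b", "m", "z"]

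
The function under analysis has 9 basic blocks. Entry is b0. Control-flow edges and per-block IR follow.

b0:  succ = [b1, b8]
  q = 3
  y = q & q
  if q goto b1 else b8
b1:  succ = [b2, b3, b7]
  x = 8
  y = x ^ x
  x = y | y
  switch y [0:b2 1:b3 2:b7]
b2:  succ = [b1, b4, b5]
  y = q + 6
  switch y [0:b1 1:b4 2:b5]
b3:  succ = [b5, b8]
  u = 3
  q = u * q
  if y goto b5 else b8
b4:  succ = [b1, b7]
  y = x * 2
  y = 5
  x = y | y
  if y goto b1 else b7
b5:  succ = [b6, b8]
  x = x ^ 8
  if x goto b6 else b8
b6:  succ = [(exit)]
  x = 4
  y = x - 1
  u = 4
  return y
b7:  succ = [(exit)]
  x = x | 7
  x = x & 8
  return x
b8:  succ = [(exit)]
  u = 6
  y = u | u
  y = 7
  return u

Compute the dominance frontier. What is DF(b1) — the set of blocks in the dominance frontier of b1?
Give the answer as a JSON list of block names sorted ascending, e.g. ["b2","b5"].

idom tree: b1←b0 b2←b1 b3←b1 b4←b2 b5←b1 b6←b5 b7←b1 b8←b0
Join-block Dom:
  b1: preds {b0,b2,b4}: {b0} ∩ {b0,b1,b2} ∩ {b0,b1,b2,b4} = {b0}; idom=b0
  b5: preds {b2,b3}: {b0,b1,b2} ∩ {b0,b1,b3} = {b0,b1}; idom=b1
  b7: preds {b1,b4}: {b0,b1} ∩ {b0,b1,b2,b4} = {b0,b1}; idom=b1
  b8: preds {b0,b3,b5}: {b0} ∩ {b0,b1,b3} ∩ {b0,b1,b5} = {b0}; idom=b0

Frontier:
  b1←b0: walk · to b0
  b1←b2: walk b2→b1 to b0
  b1←b4: walk b4→b2→b1 to b0
  b5←b2: walk b2 to b1
  b5←b3: walk b3 to b1
  b7←b1: walk · to b1
  b7←b4: walk b4→b2 to b1
  b8←b0: walk · to b0
  b8←b3: walk b3→b1 to b0
  b8←b5: walk b5→b1 to b0
  DF(b0)=∅
  DF(b1)={b1,b8}
  DF(b2)={b1,b5,b7}
  DF(b3)={b5,b8}
  DF(b4)={b1,b7}
  DF(b5)={b8}
  DF(b6)=∅
  DF(b7)=∅
  DF(b8)=∅

DF(b1) = ["b1", "b8"]

Answer: ["b1", "b8"]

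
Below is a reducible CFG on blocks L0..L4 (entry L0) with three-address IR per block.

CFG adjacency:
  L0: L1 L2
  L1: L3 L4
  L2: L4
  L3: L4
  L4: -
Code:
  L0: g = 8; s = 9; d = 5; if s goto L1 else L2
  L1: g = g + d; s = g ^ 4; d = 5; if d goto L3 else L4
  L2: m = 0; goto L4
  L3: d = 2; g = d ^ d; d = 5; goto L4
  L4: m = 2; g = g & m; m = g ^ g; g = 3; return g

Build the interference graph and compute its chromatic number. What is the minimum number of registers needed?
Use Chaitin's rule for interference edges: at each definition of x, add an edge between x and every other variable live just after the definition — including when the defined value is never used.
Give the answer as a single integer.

Answer: 3

Derivation:
Block summaries:
  L0 def {d,g,s} use ∅
  L1 def {d,g,s} use {d,g}
  L2 def {m} use ∅
  L3 def {d,g} use ∅
  L4 def {g,m} use {g}

Liveness:
  L0 li=∅ lo={d,g}
  L1 li={d,g} lo={g}
  L2 li={g} lo={g}
  L3 li=∅ lo={g}
  L4 li={g} lo=∅

Interference:
  d — {g,s}
  g — {d,m,s}
  m — {g}
  s — {d,g}

Colouring:
  {d,g,s} pairwise interfere (3-clique) ⇒ χ ≥ 3
  3-colouring: R0={g}  R1={d,m}  R2={s}
  χ = 3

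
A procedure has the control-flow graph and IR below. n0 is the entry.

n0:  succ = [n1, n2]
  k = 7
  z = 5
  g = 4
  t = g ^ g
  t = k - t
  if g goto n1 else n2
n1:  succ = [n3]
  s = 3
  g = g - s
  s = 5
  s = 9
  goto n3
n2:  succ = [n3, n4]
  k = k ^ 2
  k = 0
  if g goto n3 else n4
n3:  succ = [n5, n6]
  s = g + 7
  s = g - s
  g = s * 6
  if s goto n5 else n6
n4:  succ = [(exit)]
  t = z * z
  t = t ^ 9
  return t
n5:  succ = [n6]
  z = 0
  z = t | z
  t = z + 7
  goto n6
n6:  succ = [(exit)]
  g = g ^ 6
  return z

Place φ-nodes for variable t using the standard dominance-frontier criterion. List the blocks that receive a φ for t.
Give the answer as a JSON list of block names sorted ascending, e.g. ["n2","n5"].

idom tree: n1←n0 n2←n0 n3←n0 n4←n2 n5←n3 n6←n3
Join-block Dom:
  n3: preds {n1,n2}: {n0,n1} ∩ {n0,n2} = {n0}; idom=n0
  n6: preds {n3,n5}: {n0,n3} ∩ {n0,n3,n5} = {n0,n3}; idom=n3

DF walk-up:
  n3←n1: walk n1 to n0
  n3←n2: walk n2 to n0
  n6←n3: walk · to n3
  n6←n5: walk n5 to n3
  n0: DF=∅
  n1: DF={n3}
  n2: DF={n3}
  n3: DF=∅
  n4: DF=∅
  n5: DF={n6}
  n6: DF=∅

φ for t: defs {n0,n4,n5}
  DF⁺ = {n6}

Answer: ["n6"]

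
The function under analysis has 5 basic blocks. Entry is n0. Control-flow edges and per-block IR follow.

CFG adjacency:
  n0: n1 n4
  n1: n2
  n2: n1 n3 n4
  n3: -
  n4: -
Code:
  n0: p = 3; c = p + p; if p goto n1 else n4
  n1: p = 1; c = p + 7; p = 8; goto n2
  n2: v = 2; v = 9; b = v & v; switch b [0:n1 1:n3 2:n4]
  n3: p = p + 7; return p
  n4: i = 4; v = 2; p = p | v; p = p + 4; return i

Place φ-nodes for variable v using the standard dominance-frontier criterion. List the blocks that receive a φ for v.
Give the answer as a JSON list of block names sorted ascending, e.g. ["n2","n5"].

idom tree: n1←n0 n2←n1 n3←n2 n4←n0
Join-block Dom:
  n1: preds {n0,n2}: {n0} ∩ {n0,n1,n2} = {n0}; idom=n0
  n4: preds {n0,n2}: {n0} ∩ {n0,n1,n2} = {n0}; idom=n0

DF derivation:
  n1←n0: walk · to n0
  n1←n2: walk n2→n1 to n0
  n4←n0: walk · to n0
  n4←n2: walk n2→n1 to n0
  n0 → ∅
  n1 → {n1,n4}
  n2 → {n1,n4}
  n3 → ∅
  n4 → ∅

φ for v: defs {n2,n4}
  DF⁺ = {n1,n4}

Answer: ["n1", "n4"]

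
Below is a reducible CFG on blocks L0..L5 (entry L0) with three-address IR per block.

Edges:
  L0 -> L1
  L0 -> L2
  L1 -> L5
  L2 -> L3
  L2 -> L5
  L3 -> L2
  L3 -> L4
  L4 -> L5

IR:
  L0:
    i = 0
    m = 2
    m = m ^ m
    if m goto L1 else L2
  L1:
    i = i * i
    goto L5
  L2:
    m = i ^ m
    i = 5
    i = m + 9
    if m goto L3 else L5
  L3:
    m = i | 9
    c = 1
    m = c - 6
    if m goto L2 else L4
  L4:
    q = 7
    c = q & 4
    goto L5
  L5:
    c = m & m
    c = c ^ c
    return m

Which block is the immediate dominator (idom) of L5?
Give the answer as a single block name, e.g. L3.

idom tree: L1←L0 L2←L0 L3←L2 L4←L3 L5←L0
Dom at joins:
  L2: preds {L0,L3}: {L0} ∩ {L0,L2,L3} = {L0}; idom=L0
  L5: preds {L1,L2,L4}: {L0,L1} ∩ {L0,L2} ∩ {L0,L2,L3,L4} = {L0}; idom=L0

idom(L5) = L0

Answer: L0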